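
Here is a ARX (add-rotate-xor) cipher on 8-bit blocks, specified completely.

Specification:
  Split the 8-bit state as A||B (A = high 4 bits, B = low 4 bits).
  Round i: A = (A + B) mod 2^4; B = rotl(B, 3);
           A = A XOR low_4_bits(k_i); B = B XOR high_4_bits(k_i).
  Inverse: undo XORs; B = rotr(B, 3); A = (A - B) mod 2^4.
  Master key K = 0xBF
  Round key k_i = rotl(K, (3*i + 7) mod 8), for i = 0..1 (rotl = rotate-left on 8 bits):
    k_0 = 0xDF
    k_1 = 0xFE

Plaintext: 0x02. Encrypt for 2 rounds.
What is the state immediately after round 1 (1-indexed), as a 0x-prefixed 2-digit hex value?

0xDC

s_0 = plaintext = 0x02
s_1 = Round(s_0, k_0) = 0xDC
s_2 = Round(s_1, k_1) = 0x79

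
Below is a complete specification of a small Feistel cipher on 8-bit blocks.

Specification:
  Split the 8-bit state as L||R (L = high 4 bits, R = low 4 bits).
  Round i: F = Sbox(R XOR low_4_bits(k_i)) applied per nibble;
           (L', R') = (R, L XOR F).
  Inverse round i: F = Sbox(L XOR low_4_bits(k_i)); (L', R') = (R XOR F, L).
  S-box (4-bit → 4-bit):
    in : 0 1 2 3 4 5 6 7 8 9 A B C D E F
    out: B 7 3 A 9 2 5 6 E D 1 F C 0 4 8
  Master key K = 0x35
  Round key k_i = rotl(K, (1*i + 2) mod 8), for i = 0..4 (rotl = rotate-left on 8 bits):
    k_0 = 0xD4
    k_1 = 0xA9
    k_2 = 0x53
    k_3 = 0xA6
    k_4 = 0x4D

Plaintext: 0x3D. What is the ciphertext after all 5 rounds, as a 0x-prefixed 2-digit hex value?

s_0 = plaintext = 0x3D
s_1 = Round(s_0, k_0) = 0xDE
s_2 = Round(s_1, k_1) = 0xEB
s_3 = Round(s_2, k_2) = 0xB0
s_4 = Round(s_3, k_3) = 0x0E
s_5 = Round(s_4, k_4) = 0xEA

0xEA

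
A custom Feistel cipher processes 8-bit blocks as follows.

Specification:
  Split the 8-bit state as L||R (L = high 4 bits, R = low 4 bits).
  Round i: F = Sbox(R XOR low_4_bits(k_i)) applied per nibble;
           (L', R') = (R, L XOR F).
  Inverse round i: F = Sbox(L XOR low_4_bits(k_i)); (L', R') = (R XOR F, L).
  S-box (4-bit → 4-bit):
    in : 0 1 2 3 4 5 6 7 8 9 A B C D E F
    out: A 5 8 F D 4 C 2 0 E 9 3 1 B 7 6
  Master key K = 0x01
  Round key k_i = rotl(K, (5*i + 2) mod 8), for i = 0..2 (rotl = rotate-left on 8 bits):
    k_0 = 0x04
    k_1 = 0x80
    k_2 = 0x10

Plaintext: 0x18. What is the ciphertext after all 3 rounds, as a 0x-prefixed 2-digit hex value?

0x28

s_0 = plaintext = 0x18
s_1 = Round(s_0, k_0) = 0x80
s_2 = Round(s_1, k_1) = 0x02
s_3 = Round(s_2, k_2) = 0x28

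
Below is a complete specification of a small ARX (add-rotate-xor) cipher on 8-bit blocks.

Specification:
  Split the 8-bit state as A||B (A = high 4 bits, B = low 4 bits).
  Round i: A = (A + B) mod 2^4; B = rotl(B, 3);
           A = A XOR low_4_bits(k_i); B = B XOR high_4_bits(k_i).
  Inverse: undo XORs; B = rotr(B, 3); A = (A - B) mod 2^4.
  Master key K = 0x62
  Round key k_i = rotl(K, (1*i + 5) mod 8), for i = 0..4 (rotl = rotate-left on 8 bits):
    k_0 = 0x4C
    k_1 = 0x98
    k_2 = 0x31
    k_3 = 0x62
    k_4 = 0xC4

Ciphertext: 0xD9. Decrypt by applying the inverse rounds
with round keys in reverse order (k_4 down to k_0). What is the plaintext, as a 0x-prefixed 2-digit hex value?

0x8B

s_0 = ciphertext = 0xD9
s_1 = InvRound(s_0, k_4) = 0xFA
s_2 = InvRound(s_1, k_3) = 0x49
s_3 = InvRound(s_2, k_2) = 0x05
s_4 = InvRound(s_3, k_1) = 0xF9
s_5 = InvRound(s_4, k_0) = 0x8B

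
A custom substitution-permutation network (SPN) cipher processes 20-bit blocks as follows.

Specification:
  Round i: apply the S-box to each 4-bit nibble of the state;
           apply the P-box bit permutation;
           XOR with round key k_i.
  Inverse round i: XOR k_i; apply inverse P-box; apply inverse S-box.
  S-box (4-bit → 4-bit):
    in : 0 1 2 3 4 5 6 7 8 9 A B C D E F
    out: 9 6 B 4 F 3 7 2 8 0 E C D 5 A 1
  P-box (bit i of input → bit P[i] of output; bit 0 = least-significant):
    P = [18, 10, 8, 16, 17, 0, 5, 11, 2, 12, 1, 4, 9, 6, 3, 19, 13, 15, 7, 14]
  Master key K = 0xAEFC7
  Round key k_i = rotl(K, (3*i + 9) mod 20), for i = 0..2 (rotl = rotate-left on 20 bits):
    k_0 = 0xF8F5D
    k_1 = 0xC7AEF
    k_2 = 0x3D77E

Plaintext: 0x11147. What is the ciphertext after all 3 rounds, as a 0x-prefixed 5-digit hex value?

0x5893E

s_0 = plaintext = 0x11147
s_1 = Round(s_0, k_0) = 0xD13B6
s_2 = Round(s_1, k_1) = 0x85705
s_3 = Round(s_2, k_2) = 0x5893E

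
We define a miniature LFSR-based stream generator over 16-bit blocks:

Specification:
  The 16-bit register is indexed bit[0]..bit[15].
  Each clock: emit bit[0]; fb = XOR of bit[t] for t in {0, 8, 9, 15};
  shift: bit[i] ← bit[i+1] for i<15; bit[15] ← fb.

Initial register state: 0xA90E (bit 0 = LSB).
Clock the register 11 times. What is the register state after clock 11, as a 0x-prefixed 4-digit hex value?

reg_0 = 0xA90E
clock 1: out=0, reg = 0x5487
clock 2: out=1, reg = 0xAA43
clock 3: out=1, reg = 0xD521
clock 4: out=1, reg = 0xEA90
clock 5: out=0, reg = 0x7548
clock 6: out=0, reg = 0xBAA4
clock 7: out=0, reg = 0x5D52
clock 8: out=0, reg = 0xAEA9
clock 9: out=1, reg = 0xD754
clock 10: out=0, reg = 0xEBAA
clock 11: out=0, reg = 0xF5D5

0xF5D5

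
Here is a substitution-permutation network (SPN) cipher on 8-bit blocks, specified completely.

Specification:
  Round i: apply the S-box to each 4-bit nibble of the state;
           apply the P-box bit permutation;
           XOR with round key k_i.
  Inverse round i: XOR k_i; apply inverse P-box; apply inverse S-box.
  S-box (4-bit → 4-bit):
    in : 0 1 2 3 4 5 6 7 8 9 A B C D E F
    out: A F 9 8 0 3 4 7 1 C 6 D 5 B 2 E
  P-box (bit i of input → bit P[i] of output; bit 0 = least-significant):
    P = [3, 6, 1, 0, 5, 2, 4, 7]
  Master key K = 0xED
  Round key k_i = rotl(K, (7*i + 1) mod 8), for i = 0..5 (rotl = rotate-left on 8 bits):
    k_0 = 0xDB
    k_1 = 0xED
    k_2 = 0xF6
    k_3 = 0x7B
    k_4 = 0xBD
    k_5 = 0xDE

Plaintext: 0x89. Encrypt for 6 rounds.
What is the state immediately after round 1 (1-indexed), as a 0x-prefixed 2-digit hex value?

0xF8

s_0 = plaintext = 0x89
s_1 = Round(s_0, k_0) = 0xF8
s_2 = Round(s_1, k_1) = 0x71
s_3 = Round(s_2, k_2) = 0x89
s_4 = Round(s_3, k_3) = 0x58
s_5 = Round(s_4, k_4) = 0x91
s_6 = Round(s_5, k_5) = 0x05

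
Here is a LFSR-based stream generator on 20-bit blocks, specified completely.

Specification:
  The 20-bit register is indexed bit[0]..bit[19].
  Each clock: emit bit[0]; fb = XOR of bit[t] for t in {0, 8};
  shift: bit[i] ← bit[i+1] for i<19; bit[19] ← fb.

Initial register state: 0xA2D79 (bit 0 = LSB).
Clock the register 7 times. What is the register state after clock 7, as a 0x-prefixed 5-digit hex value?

reg_0 = 0xA2D79
clock 1: out=1, reg = 0x516BC
clock 2: out=0, reg = 0x28B5E
clock 3: out=0, reg = 0x945AF
clock 4: out=1, reg = 0x4A2D7
clock 5: out=1, reg = 0xA516B
clock 6: out=1, reg = 0x528B5
clock 7: out=1, reg = 0xA945A

0xA945A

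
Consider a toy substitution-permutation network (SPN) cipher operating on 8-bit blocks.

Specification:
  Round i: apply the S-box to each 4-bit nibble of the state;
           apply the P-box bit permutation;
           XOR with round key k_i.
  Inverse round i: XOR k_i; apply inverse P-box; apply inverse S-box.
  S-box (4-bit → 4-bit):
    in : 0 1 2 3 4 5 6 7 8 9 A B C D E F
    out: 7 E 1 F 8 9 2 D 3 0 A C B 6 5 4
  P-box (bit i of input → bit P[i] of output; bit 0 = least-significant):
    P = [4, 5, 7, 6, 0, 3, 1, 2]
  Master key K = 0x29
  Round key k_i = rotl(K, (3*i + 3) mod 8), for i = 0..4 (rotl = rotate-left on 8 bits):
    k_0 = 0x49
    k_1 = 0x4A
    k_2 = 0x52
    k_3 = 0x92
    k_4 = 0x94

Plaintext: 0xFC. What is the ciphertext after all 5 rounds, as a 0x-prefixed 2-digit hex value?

0x91

s_0 = plaintext = 0xFC
s_1 = Round(s_0, k_0) = 0x3B
s_2 = Round(s_1, k_1) = 0x85
s_3 = Round(s_2, k_2) = 0x0B
s_4 = Round(s_3, k_3) = 0x59
s_5 = Round(s_4, k_4) = 0x91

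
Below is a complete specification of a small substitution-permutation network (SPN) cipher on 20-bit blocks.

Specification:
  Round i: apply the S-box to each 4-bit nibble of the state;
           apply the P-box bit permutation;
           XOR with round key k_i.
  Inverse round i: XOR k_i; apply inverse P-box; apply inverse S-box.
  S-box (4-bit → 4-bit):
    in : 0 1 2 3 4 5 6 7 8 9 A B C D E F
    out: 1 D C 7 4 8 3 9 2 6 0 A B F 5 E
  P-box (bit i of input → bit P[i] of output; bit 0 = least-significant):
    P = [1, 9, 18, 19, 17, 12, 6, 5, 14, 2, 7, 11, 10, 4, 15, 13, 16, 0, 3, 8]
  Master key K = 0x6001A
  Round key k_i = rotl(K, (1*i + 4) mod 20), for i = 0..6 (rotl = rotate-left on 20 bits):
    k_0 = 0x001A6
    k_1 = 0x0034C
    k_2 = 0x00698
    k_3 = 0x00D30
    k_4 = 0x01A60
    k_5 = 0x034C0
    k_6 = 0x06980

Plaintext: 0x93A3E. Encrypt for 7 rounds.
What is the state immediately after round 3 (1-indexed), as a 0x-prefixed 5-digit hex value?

s_0 = plaintext = 0x93A3E
s_1 = Round(s_0, k_0) = 0x695FD
s_2 = Round(s_1, k_1) = 0xD993F
s_3 = Round(s_2, k_2) = 0xF9545
s_4 = Round(s_3, k_3) = 0x88469
s_5 = Round(s_4, k_4) = 0x608F1
s_6 = Round(s_5, k_5) = 0xD20A7
s_7 = Round(s_6, k_6) = 0x9888B

0xF9545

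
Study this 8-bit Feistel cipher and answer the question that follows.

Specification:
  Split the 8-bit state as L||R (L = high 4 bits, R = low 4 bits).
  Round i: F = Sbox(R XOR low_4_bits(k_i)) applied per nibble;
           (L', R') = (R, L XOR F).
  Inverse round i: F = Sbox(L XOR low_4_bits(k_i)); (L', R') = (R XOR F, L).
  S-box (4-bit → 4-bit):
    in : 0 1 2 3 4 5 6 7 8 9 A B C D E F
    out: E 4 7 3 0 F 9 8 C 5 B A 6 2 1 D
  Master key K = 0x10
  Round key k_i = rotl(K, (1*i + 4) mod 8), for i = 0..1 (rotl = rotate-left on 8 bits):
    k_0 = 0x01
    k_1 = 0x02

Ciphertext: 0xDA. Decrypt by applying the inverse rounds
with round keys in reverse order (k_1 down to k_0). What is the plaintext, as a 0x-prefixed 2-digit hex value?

s_0 = ciphertext = 0xDA
s_1 = InvRound(s_0, k_1) = 0x7D
s_2 = InvRound(s_1, k_0) = 0x47

0x47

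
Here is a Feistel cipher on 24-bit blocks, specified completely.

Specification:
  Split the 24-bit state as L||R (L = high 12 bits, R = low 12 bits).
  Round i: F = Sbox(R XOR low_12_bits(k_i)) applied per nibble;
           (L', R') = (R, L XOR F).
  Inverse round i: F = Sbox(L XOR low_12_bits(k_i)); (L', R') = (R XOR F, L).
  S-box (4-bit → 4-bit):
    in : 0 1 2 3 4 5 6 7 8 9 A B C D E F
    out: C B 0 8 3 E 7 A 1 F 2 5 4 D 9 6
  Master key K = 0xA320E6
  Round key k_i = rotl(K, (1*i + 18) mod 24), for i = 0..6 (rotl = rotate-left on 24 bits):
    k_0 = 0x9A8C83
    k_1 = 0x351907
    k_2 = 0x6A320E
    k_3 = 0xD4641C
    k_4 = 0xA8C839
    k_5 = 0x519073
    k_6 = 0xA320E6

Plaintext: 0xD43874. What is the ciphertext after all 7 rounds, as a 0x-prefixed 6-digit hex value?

0x3AD7EB

s_0 = plaintext = 0xD43874
s_1 = Round(s_0, k_0) = 0x874E29
s_2 = Round(s_1, k_1) = 0xE2927D
s_3 = Round(s_2, k_2) = 0x27D281
s_4 = Round(s_3, k_3) = 0x281580
s_5 = Round(s_4, k_4) = 0x580FDE
s_6 = Round(s_5, k_5) = 0xFDE3AD
s_7 = Round(s_6, k_6) = 0x3AD7EB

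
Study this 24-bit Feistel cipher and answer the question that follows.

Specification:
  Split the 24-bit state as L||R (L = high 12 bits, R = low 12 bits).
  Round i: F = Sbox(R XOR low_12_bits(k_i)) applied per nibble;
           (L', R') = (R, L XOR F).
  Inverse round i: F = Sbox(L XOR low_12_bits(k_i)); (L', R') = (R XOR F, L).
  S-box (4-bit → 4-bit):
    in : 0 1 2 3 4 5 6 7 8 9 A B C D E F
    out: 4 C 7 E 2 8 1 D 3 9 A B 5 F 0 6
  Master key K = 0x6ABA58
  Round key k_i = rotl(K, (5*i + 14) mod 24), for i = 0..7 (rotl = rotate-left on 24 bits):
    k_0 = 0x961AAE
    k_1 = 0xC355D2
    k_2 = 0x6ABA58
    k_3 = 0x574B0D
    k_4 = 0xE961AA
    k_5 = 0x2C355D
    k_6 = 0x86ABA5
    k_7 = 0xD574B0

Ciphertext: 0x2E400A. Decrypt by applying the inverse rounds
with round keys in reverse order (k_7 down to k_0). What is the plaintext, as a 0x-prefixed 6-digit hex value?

s_0 = ciphertext = 0x2E400A
s_1 = InvRound(s_0, k_7) = 0x1882E4
s_2 = InvRound(s_1, k_6) = 0x89B188
s_3 = InvRound(s_2, k_5) = 0xED989B
s_4 = InvRound(s_3, k_4) = 0xE45ED9
s_5 = InvRound(s_4, k_3) = 0x6FAE45
s_6 = InvRound(s_5, k_2) = 0xBE26FA
s_7 = InvRound(s_6, k_1) = 0x61EBE2
s_8 = InvRound(s_7, k_0) = 0xE5661E

0xE5661E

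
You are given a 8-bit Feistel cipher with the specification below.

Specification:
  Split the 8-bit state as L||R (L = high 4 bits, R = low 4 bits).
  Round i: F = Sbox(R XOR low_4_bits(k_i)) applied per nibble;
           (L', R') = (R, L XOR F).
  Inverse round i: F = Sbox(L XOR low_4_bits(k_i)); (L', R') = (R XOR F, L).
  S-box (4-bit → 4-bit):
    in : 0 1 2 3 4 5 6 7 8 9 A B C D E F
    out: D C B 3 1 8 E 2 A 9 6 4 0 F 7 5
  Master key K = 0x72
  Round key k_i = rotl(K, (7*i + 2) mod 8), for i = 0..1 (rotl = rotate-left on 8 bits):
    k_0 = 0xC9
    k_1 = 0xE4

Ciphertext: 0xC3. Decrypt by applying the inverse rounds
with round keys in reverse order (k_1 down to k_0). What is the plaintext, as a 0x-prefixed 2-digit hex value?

s_0 = ciphertext = 0xC3
s_1 = InvRound(s_0, k_1) = 0x9C
s_2 = InvRound(s_1, k_0) = 0x19

0x19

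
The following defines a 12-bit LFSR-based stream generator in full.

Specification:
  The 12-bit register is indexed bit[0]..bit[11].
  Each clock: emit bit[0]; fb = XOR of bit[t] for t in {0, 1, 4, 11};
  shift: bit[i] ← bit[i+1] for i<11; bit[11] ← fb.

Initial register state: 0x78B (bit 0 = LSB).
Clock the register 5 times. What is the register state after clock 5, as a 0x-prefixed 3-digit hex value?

reg_0 = 0x78B
clock 1: out=1, reg = 0x3C5
clock 2: out=1, reg = 0x9E2
clock 3: out=0, reg = 0x4F1
clock 4: out=1, reg = 0x278
clock 5: out=0, reg = 0x93C

0x93C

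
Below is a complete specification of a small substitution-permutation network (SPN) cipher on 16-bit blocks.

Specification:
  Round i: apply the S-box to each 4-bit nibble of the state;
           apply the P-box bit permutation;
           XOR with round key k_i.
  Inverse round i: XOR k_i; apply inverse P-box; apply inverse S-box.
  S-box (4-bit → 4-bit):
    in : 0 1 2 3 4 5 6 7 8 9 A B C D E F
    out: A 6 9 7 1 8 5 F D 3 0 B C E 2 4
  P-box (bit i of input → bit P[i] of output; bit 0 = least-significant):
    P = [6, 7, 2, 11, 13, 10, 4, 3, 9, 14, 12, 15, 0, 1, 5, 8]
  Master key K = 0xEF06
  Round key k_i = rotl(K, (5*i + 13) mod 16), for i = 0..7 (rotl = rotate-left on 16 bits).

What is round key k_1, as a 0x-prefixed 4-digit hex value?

0xBC1B

K = 0xEF06
k_0 = rotl(K, (5*0+13) mod 16) = rotl(K, 13) = 0xDDE0
k_1 = rotl(K, (5*1+13) mod 16) = rotl(K, 2) = 0xBC1B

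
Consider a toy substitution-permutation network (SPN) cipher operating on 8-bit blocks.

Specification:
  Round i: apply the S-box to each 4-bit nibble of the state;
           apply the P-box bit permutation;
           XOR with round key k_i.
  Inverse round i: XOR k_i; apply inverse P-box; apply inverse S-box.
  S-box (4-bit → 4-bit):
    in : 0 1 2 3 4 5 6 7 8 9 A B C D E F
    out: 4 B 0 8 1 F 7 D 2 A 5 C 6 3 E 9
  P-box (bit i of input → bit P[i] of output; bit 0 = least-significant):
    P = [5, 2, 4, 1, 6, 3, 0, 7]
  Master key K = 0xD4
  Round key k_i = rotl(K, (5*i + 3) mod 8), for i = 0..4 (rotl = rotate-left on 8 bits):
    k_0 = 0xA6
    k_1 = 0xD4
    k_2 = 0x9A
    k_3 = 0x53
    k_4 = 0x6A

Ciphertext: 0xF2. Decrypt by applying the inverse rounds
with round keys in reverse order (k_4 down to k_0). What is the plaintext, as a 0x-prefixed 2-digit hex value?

s_0 = ciphertext = 0xF2
s_1 = InvRound(s_0, k_4) = 0x90
s_2 = InvRound(s_1, k_3) = 0x73
s_3 = InvRound(s_2, k_2) = 0x54
s_4 = InvRound(s_3, k_1) = 0x32
s_5 = InvRound(s_4, k_0) = 0x3C

0x3C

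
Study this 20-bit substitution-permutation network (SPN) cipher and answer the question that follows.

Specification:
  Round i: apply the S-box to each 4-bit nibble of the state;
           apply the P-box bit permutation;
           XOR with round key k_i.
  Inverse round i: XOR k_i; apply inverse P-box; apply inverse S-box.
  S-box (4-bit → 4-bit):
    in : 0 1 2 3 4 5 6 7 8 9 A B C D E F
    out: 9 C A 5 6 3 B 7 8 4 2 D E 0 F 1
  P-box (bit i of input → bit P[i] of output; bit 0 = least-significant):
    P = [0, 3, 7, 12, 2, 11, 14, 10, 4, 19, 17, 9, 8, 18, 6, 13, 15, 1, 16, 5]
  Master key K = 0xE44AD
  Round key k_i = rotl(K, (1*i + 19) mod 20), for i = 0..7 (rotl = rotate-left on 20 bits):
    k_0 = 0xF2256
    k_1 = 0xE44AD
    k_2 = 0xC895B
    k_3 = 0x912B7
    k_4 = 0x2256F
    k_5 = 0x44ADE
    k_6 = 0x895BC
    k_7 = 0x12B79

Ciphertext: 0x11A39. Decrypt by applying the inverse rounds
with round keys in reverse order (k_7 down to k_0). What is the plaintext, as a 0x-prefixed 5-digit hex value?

s_0 = ciphertext = 0x11A39
s_1 = InvRound(s_0, k_7) = 0xDBDD8
s_2 = InvRound(s_1, k_6) = 0x1CD5D
s_3 = InvRound(s_2, k_5) = 0x75883
s_4 = InvRound(s_3, k_4) = 0x1EDEC
s_5 = InvRound(s_4, k_3) = 0x5B6C6
s_6 = InvRound(s_5, k_2) = 0x9066E
s_7 = InvRound(s_6, k_1) = 0x44193
s_8 = InvRound(s_7, k_0) = 0x9BC33

0x9BC33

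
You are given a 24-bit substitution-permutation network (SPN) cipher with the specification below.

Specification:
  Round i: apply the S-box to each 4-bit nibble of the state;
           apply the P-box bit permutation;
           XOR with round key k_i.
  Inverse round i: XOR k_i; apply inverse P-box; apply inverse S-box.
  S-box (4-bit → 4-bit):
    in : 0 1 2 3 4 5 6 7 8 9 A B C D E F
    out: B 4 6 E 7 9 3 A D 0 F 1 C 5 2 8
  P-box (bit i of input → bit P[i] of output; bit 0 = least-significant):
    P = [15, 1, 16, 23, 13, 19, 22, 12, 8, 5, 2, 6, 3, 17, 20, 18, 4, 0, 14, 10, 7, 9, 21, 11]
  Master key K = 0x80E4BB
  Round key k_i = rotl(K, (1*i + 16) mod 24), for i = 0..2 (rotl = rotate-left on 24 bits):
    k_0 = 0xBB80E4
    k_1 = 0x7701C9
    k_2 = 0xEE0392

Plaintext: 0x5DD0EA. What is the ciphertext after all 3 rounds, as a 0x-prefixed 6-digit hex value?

s_0 = plaintext = 0x5DD0EA
s_1 = Round(s_0, k_0) = 0x22491E
s_2 = Round(s_1, k_1) = 0x0543C2
s_3 = Round(s_2, k_2) = 0xBD1D6C

0xBD1D6C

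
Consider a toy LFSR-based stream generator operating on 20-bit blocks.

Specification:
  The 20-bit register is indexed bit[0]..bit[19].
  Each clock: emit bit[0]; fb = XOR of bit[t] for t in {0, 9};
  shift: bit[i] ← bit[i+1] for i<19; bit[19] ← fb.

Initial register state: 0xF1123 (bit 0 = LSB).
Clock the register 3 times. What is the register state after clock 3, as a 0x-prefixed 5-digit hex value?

0x7E224

reg_0 = 0xF1123
clock 1: out=1, reg = 0xF8891
clock 2: out=1, reg = 0xFC448
clock 3: out=0, reg = 0x7E224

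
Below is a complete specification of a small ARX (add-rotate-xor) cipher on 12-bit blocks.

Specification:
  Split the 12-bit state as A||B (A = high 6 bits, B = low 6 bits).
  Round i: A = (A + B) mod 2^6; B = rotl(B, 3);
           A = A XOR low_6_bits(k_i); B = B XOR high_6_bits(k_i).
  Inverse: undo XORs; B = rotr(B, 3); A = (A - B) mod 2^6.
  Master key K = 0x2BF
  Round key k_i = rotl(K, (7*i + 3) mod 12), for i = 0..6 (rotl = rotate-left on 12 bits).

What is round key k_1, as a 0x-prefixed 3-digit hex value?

K = 0x2BF
k_0 = rotl(K, (7*0+3) mod 12) = rotl(K, 3) = 0x5F9
k_1 = rotl(K, (7*1+3) mod 12) = rotl(K, 10) = 0xCAF

0xCAF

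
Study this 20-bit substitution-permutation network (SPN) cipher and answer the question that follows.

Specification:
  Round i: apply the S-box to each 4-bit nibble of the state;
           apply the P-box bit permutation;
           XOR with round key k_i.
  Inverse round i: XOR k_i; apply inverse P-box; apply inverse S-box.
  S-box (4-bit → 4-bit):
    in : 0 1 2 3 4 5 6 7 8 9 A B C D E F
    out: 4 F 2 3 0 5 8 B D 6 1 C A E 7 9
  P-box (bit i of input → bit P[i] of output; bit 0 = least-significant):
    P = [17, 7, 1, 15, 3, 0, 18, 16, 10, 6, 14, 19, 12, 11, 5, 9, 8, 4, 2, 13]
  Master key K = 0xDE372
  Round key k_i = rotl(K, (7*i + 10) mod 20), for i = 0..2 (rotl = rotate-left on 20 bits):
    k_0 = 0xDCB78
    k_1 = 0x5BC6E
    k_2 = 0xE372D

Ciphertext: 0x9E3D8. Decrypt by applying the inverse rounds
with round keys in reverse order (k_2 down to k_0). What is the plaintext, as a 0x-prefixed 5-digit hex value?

0xDA062

s_0 = ciphertext = 0x9E3D8
s_1 = InvRound(s_0, k_2) = 0x95ED7
s_2 = InvRound(s_1, k_1) = 0xCBBEC
s_3 = InvRound(s_2, k_0) = 0xDA062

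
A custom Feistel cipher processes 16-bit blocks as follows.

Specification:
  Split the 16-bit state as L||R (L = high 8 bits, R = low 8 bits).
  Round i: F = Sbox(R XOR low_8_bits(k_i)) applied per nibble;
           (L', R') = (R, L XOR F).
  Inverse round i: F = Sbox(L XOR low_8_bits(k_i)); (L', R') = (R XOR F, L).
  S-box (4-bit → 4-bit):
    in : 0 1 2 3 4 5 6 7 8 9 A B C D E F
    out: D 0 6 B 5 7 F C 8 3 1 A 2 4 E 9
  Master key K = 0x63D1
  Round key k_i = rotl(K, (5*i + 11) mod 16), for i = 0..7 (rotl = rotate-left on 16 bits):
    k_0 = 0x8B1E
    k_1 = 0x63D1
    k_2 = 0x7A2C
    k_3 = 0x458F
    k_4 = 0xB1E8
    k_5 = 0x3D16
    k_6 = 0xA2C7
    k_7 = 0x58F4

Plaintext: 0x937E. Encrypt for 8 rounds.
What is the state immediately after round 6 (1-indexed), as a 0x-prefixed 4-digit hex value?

0x63DA

s_0 = plaintext = 0x937E
s_1 = Round(s_0, k_0) = 0x7E6E
s_2 = Round(s_1, k_1) = 0x6ED7
s_3 = Round(s_2, k_2) = 0xD7F4
s_4 = Round(s_3, k_3) = 0xF41D
s_5 = Round(s_4, k_4) = 0x1D63
s_6 = Round(s_5, k_5) = 0x63DA
s_7 = Round(s_6, k_6) = 0xDA67
s_8 = Round(s_7, k_7) = 0x67E1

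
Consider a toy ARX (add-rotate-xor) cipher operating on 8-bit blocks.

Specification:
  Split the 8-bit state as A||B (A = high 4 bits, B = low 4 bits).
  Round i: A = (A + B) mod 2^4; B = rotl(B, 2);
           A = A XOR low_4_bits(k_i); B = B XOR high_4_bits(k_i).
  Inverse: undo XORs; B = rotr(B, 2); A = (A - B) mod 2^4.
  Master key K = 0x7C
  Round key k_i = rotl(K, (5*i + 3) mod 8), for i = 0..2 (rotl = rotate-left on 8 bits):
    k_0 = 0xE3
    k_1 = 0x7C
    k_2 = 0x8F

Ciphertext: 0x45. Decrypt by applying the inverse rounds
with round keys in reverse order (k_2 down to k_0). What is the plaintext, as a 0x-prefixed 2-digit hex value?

s_0 = ciphertext = 0x45
s_1 = InvRound(s_0, k_2) = 0x47
s_2 = InvRound(s_1, k_1) = 0x80
s_3 = InvRound(s_2, k_0) = 0x0B

0x0B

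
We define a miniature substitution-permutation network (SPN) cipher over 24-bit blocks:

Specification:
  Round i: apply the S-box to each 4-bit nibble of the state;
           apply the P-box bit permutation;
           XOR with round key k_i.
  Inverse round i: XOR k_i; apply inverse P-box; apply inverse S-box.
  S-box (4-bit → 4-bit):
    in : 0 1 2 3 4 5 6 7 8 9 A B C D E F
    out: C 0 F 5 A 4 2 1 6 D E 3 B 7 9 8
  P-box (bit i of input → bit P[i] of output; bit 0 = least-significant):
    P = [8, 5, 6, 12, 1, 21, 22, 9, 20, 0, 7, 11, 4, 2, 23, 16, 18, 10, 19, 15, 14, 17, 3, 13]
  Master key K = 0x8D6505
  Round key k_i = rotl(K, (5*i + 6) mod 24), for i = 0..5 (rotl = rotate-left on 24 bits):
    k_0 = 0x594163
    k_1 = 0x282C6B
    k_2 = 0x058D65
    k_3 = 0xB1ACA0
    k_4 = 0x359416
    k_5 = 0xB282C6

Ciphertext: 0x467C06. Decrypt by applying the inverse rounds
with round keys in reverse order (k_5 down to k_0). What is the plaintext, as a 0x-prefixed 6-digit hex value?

0x0C2445

s_0 = ciphertext = 0x467C06
s_1 = InvRound(s_0, k_5) = 0xEC59A0
s_2 = InvRound(s_1, k_4) = 0x7A293B
s_3 = InvRound(s_2, k_3) = 0x8A9837
s_4 = InvRound(s_3, k_2) = 0x6D9179
s_5 = InvRound(s_4, k_1) = 0xFCEF3E
s_6 = InvRound(s_5, k_0) = 0x0C2445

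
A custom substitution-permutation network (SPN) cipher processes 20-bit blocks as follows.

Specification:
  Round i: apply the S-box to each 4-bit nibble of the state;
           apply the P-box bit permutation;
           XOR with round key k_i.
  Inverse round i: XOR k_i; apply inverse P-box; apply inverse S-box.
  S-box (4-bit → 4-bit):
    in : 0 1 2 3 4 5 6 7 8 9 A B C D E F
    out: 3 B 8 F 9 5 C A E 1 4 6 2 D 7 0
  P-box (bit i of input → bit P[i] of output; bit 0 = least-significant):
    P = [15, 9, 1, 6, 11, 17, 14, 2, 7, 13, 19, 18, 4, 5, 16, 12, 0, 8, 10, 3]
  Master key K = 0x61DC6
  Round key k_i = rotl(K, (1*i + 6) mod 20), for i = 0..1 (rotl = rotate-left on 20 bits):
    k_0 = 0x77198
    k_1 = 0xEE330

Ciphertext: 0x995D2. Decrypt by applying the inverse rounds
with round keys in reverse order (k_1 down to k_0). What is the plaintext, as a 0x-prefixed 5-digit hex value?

s_0 = ciphertext = 0x995D2
s_1 = InvRound(s_0, k_1) = 0xA81B8
s_2 = InvRound(s_1, k_0) = 0xF88A9

0xF88A9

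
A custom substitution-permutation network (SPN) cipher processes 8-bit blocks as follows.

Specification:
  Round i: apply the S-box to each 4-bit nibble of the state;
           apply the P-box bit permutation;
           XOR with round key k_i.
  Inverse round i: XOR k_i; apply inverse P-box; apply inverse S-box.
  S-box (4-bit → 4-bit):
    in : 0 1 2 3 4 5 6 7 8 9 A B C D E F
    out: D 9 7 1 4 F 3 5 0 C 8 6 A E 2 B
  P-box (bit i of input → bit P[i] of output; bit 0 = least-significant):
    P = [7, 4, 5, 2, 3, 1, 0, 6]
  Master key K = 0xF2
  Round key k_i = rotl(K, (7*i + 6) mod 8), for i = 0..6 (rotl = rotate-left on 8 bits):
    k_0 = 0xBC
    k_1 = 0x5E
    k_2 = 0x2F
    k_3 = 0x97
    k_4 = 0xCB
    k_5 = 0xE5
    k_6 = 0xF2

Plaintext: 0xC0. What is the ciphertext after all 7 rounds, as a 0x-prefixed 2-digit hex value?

s_0 = plaintext = 0xC0
s_1 = Round(s_0, k_0) = 0x5A
s_2 = Round(s_1, k_1) = 0x11
s_3 = Round(s_2, k_2) = 0xE3
s_4 = Round(s_3, k_3) = 0x15
s_5 = Round(s_4, k_4) = 0x37
s_6 = Round(s_5, k_5) = 0x4D
s_7 = Round(s_6, k_6) = 0xC7

0xC7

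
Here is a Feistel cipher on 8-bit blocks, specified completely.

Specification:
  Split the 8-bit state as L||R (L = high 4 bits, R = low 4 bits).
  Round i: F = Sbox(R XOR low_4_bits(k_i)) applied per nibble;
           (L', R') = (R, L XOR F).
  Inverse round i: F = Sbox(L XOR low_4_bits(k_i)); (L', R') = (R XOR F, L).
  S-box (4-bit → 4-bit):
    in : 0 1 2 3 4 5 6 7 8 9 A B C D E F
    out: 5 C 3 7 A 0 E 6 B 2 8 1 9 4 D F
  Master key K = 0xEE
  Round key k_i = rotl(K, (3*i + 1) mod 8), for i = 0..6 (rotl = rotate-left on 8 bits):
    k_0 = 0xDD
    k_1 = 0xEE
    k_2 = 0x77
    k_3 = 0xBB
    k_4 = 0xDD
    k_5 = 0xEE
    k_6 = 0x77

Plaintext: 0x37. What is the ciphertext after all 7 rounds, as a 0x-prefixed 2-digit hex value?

0xC7

s_0 = plaintext = 0x37
s_1 = Round(s_0, k_0) = 0x7B
s_2 = Round(s_1, k_1) = 0xB7
s_3 = Round(s_2, k_2) = 0x7E
s_4 = Round(s_3, k_3) = 0xE7
s_5 = Round(s_4, k_4) = 0x76
s_6 = Round(s_5, k_5) = 0x6C
s_7 = Round(s_6, k_6) = 0xC7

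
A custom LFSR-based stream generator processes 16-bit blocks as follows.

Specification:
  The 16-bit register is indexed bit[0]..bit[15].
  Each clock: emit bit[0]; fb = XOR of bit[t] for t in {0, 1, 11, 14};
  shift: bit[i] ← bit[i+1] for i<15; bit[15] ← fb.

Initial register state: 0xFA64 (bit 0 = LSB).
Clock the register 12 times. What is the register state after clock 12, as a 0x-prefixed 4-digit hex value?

0xB02F

reg_0 = 0xFA64
clock 1: out=0, reg = 0x7D32
clock 2: out=0, reg = 0xBE99
clock 3: out=1, reg = 0x5F4C
clock 4: out=0, reg = 0x2FA6
clock 5: out=0, reg = 0x17D3
clock 6: out=1, reg = 0x0BE9
clock 7: out=1, reg = 0x05F4
clock 8: out=0, reg = 0x02FA
clock 9: out=0, reg = 0x817D
clock 10: out=1, reg = 0xC0BE
clock 11: out=0, reg = 0x605F
clock 12: out=1, reg = 0xB02F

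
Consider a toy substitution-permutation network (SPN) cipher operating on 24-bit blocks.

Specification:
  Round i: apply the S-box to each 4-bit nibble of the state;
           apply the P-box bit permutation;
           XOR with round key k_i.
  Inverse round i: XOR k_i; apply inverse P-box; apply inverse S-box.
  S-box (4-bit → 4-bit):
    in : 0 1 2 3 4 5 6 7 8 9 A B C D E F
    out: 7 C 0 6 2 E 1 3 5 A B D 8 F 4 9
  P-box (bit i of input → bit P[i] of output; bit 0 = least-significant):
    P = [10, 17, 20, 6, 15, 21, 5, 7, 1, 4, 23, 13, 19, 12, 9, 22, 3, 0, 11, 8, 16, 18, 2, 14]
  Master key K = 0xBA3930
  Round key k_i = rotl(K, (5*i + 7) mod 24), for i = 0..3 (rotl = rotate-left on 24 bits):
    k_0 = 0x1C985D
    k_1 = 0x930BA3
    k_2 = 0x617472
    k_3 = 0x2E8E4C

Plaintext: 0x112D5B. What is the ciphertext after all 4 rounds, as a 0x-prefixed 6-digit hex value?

0xC34E48

s_0 = plaintext = 0x112D5B
s_1 = Round(s_0, k_0) = 0xACF5AB
s_2 = Round(s_1, k_1) = 0x6EEE73
s_3 = Round(s_2, k_2) = 0xD2FE72
s_4 = Round(s_3, k_3) = 0xC34E48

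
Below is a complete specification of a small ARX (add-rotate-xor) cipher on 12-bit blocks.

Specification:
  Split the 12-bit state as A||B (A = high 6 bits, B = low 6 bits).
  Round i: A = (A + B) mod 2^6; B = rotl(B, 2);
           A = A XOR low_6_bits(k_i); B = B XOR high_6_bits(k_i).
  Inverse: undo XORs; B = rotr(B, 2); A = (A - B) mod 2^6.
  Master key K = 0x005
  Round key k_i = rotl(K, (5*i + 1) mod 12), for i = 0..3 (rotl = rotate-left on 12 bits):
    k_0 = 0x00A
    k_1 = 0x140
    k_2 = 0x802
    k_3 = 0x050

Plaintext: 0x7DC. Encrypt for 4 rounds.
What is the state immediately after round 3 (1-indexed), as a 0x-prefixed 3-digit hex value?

s_0 = plaintext = 0x7DC
s_1 = Round(s_0, k_0) = 0xC71
s_2 = Round(s_1, k_1) = 0x882
s_3 = Round(s_2, k_2) = 0x9A8
s_4 = Round(s_3, k_3) = 0x7A3

0x9A8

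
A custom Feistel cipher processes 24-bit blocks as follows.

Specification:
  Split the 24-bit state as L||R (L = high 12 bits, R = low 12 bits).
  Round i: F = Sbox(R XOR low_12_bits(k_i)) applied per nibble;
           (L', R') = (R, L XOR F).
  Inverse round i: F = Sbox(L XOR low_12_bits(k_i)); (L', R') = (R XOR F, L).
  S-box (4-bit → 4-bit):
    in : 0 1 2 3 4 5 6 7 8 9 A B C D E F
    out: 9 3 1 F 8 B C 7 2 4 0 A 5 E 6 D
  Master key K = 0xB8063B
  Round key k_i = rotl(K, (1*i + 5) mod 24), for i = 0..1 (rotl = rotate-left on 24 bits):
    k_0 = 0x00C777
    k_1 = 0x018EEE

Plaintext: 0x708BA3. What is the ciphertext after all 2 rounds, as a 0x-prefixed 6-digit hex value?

s_0 = plaintext = 0x708BA3
s_1 = Round(s_0, k_0) = 0xBA32E0
s_2 = Round(s_1, k_1) = 0x2E0E35

0x2E0E35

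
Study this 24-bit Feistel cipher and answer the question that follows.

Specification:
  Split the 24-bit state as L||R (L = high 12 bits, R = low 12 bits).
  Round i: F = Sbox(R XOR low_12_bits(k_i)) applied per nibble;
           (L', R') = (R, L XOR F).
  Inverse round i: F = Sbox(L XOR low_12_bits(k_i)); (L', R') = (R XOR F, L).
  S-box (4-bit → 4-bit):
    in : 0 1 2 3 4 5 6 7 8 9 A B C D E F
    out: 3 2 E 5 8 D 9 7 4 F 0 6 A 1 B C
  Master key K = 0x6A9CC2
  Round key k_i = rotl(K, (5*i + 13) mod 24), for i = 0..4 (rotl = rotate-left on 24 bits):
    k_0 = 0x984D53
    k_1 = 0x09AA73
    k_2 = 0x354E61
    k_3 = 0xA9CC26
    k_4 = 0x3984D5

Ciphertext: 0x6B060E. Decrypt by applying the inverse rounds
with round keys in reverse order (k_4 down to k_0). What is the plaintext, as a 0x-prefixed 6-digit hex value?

0x952C9D

s_0 = ciphertext = 0x6B060E
s_1 = InvRound(s_0, k_4) = 0x8936B0
s_2 = InvRound(s_1, k_3) = 0xEDD893
s_3 = InvRound(s_2, k_2) = 0xBF9EDD
s_4 = InvRound(s_3, k_1) = 0xC9DBF9
s_5 = InvRound(s_4, k_0) = 0x952C9D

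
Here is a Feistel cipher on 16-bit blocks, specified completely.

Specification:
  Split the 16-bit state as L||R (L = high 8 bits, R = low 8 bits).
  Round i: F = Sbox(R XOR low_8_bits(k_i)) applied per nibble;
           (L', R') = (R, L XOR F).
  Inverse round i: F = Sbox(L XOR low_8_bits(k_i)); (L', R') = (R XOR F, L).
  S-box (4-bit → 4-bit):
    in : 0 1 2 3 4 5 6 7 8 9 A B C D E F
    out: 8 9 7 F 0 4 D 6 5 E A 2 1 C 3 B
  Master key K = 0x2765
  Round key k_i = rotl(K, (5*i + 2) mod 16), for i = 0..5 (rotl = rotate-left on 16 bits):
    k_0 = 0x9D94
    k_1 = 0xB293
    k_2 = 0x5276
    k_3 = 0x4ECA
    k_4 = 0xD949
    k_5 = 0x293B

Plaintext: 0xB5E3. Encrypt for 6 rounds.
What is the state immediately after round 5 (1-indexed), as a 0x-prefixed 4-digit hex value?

s_0 = plaintext = 0xB5E3
s_1 = Round(s_0, k_0) = 0xE3D3
s_2 = Round(s_1, k_1) = 0xD3EB
s_3 = Round(s_2, k_2) = 0xEB3F
s_4 = Round(s_3, k_3) = 0x3F5F
s_5 = Round(s_4, k_4) = 0x5FA2
s_6 = Round(s_5, k_5) = 0xA2B1

0x5FA2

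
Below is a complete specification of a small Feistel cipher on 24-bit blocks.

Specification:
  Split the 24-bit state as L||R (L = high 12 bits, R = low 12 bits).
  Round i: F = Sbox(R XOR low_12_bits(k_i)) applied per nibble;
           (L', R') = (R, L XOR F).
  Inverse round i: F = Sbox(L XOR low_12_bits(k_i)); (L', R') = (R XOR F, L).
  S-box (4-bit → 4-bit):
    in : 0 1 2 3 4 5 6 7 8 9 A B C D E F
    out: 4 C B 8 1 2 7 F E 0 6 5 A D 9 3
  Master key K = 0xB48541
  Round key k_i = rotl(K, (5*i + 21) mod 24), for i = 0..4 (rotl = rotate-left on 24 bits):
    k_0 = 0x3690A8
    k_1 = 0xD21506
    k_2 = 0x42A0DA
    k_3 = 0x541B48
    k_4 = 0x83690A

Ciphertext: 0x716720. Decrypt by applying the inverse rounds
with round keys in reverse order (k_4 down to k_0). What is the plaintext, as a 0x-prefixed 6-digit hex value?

0xE08595

s_0 = ciphertext = 0x716720
s_1 = InvRound(s_0, k_4) = 0xEEA716
s_2 = InvRound(s_1, k_3) = 0x57DEEA
s_3 = InvRound(s_2, k_2) = 0xC8557D
s_4 = InvRound(s_3, k_1) = 0x595C85
s_5 = InvRound(s_4, k_0) = 0xE08595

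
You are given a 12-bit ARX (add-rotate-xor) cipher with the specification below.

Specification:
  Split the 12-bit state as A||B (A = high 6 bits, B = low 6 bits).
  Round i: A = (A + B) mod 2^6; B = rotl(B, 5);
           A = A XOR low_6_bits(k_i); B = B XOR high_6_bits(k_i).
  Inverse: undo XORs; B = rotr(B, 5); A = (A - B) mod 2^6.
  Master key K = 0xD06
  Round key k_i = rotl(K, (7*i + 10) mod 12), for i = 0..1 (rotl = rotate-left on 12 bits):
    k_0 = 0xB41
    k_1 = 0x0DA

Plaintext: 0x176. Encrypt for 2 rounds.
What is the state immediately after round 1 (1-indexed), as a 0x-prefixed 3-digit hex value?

0xEB6

s_0 = plaintext = 0x176
s_1 = Round(s_0, k_0) = 0xEB6
s_2 = Round(s_1, k_1) = 0xA98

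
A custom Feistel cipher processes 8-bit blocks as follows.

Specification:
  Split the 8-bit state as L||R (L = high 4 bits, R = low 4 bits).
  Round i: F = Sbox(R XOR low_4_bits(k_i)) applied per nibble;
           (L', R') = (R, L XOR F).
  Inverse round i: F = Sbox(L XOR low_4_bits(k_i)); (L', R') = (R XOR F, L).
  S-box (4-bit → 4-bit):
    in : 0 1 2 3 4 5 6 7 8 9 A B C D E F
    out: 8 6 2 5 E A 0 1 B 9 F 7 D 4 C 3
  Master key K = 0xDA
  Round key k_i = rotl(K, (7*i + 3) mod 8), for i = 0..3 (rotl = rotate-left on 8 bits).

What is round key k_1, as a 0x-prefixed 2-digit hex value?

K = 0xDA
k_0 = rotl(K, (7*0+3) mod 8) = rotl(K, 3) = 0xD6
k_1 = rotl(K, (7*1+3) mod 8) = rotl(K, 2) = 0x6B

0x6B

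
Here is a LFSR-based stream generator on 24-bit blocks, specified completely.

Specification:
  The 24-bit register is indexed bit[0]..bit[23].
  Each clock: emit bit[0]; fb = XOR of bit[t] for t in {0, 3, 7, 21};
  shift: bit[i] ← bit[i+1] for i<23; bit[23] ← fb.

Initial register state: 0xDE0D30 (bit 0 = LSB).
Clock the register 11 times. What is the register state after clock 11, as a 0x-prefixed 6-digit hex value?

reg_0 = 0xDE0D30
clock 1: out=0, reg = 0x6F0698
clock 2: out=0, reg = 0xB7834C
clock 3: out=0, reg = 0x5BC1A6
clock 4: out=0, reg = 0xADE0D3
clock 5: out=1, reg = 0xD6F069
clock 6: out=1, reg = 0x6B7834
clock 7: out=0, reg = 0xB5BC1A
clock 8: out=0, reg = 0x5ADE0D
clock 9: out=1, reg = 0x2D6F06
clock 10: out=0, reg = 0x96B783
clock 11: out=1, reg = 0x4B5BC1

0x4B5BC1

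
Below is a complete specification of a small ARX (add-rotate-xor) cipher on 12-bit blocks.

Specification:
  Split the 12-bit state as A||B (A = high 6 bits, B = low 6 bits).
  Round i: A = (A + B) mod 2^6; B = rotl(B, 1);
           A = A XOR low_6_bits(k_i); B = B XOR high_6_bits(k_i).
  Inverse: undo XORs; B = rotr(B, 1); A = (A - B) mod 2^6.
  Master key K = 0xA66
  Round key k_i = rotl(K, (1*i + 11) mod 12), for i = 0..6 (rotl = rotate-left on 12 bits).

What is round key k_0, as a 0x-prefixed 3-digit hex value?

K = 0xA66
k_0 = rotl(K, (1*0+11) mod 12) = rotl(K, 11) = 0x533

0x533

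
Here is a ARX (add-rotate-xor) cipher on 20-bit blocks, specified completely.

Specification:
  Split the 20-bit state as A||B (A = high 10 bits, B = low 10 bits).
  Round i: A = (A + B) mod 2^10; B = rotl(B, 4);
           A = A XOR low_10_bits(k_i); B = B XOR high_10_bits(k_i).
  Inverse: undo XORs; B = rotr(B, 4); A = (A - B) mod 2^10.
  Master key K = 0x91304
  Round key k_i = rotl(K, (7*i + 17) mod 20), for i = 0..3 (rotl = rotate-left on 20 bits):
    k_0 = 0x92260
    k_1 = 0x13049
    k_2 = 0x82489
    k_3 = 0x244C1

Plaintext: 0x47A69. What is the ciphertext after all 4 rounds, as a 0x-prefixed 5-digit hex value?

s_0 = plaintext = 0x47A69
s_1 = Round(s_0, k_0) = 0x79CD1
s_2 = Round(s_1, k_1) = 0xBC55F
s_3 = Round(s_2, k_2) = 0x367FC
s_4 = Round(s_3, k_3) = 0x0535E

0x0535E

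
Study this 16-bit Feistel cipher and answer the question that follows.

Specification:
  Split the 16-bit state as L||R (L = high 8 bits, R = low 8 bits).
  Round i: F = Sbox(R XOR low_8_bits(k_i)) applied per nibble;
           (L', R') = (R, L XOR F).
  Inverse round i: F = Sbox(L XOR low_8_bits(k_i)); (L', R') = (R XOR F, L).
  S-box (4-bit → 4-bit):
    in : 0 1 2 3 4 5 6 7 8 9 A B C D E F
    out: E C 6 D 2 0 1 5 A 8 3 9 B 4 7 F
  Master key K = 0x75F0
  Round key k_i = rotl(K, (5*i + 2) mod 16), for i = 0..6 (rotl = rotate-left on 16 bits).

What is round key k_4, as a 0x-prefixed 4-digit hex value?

0x7C1D

K = 0x75F0
k_0 = rotl(K, (5*0+2) mod 16) = rotl(K, 2) = 0xD7C1
k_1 = rotl(K, (5*1+2) mod 16) = rotl(K, 7) = 0xF83A
k_2 = rotl(K, (5*2+2) mod 16) = rotl(K, 12) = 0x075F
k_3 = rotl(K, (5*3+2) mod 16) = rotl(K, 1) = 0xEBE0
k_4 = rotl(K, (5*4+2) mod 16) = rotl(K, 6) = 0x7C1D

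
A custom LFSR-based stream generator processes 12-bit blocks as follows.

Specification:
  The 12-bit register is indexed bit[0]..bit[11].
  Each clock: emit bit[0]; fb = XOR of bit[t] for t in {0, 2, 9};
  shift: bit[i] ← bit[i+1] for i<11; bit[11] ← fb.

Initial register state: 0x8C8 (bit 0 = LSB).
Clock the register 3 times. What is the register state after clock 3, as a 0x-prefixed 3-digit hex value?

0xD19

reg_0 = 0x8C8
clock 1: out=0, reg = 0x464
clock 2: out=0, reg = 0xA32
clock 3: out=0, reg = 0xD19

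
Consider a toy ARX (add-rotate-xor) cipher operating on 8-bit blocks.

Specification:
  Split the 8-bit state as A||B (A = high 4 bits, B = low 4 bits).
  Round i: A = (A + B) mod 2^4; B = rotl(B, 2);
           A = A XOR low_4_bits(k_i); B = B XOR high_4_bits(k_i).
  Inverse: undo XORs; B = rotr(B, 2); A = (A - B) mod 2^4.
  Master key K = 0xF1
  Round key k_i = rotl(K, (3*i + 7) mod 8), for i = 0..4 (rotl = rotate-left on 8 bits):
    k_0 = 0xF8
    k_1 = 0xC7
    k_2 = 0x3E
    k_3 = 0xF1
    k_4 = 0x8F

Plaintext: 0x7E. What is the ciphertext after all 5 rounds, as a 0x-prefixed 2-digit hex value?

0x13

s_0 = plaintext = 0x7E
s_1 = Round(s_0, k_0) = 0xD4
s_2 = Round(s_1, k_1) = 0x6D
s_3 = Round(s_2, k_2) = 0xD4
s_4 = Round(s_3, k_3) = 0x0E
s_5 = Round(s_4, k_4) = 0x13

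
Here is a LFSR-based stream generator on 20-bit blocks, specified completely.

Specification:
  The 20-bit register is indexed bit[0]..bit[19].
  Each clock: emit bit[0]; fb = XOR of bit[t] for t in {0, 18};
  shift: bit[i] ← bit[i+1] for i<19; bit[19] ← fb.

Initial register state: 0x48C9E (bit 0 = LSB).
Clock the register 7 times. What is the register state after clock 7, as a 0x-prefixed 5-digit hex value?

reg_0 = 0x48C9E
clock 1: out=0, reg = 0xA464F
clock 2: out=1, reg = 0xD2327
clock 3: out=1, reg = 0x69193
clock 4: out=1, reg = 0x348C9
clock 5: out=1, reg = 0x9A464
clock 6: out=0, reg = 0x4D232
clock 7: out=0, reg = 0xA6919

0xA6919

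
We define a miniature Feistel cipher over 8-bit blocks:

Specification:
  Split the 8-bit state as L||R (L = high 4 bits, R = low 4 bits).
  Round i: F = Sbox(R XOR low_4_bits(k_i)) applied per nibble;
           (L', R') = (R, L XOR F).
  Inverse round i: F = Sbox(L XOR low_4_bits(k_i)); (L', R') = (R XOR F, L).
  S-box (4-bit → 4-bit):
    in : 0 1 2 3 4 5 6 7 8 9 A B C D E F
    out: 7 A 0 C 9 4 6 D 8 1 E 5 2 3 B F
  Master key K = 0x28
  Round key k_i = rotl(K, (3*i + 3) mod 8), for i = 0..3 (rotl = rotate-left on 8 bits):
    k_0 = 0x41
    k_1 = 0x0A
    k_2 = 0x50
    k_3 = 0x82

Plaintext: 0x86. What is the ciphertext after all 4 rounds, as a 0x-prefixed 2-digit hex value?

0x4F

s_0 = plaintext = 0x86
s_1 = Round(s_0, k_0) = 0x65
s_2 = Round(s_1, k_1) = 0x59
s_3 = Round(s_2, k_2) = 0x94
s_4 = Round(s_3, k_3) = 0x4F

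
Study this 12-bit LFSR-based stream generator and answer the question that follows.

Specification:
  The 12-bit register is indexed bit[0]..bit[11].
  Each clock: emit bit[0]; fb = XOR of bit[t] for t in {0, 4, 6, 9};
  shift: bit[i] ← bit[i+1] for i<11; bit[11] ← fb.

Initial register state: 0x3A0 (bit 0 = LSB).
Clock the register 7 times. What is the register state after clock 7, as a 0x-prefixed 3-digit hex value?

reg_0 = 0x3A0
clock 1: out=0, reg = 0x9D0
clock 2: out=0, reg = 0x4E8
clock 3: out=0, reg = 0xA74
clock 4: out=0, reg = 0xD3A
clock 5: out=0, reg = 0xE9D
clock 6: out=1, reg = 0xF4E
clock 7: out=0, reg = 0x7A7

0x7A7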